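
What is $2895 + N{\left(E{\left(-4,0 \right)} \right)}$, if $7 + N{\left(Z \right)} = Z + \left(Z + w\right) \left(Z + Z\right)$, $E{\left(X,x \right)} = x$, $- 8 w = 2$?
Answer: $2888$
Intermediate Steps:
$w = - \frac{1}{4}$ ($w = \left(- \frac{1}{8}\right) 2 = - \frac{1}{4} \approx -0.25$)
$N{\left(Z \right)} = -7 + Z + 2 Z \left(- \frac{1}{4} + Z\right)$ ($N{\left(Z \right)} = -7 + \left(Z + \left(Z - \frac{1}{4}\right) \left(Z + Z\right)\right) = -7 + \left(Z + \left(- \frac{1}{4} + Z\right) 2 Z\right) = -7 + \left(Z + 2 Z \left(- \frac{1}{4} + Z\right)\right) = -7 + Z + 2 Z \left(- \frac{1}{4} + Z\right)$)
$2895 + N{\left(E{\left(-4,0 \right)} \right)} = 2895 + \left(-7 + \frac{1}{2} \cdot 0 + 2 \cdot 0^{2}\right) = 2895 + \left(-7 + 0 + 2 \cdot 0\right) = 2895 + \left(-7 + 0 + 0\right) = 2895 - 7 = 2888$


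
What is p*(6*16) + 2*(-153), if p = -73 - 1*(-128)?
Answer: 4974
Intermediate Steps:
p = 55 (p = -73 + 128 = 55)
p*(6*16) + 2*(-153) = 55*(6*16) + 2*(-153) = 55*96 - 306 = 5280 - 306 = 4974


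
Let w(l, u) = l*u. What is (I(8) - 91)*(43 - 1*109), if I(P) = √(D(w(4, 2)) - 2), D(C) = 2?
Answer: 6006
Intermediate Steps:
I(P) = 0 (I(P) = √(2 - 2) = √0 = 0)
(I(8) - 91)*(43 - 1*109) = (0 - 91)*(43 - 1*109) = -91*(43 - 109) = -91*(-66) = 6006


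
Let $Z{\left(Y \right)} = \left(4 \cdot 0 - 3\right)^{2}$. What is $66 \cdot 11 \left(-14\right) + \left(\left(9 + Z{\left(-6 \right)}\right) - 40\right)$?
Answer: $-10186$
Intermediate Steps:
$Z{\left(Y \right)} = 9$ ($Z{\left(Y \right)} = \left(0 - 3\right)^{2} = \left(-3\right)^{2} = 9$)
$66 \cdot 11 \left(-14\right) + \left(\left(9 + Z{\left(-6 \right)}\right) - 40\right) = 66 \cdot 11 \left(-14\right) + \left(\left(9 + 9\right) - 40\right) = 66 \left(-154\right) + \left(18 - 40\right) = -10164 - 22 = -10186$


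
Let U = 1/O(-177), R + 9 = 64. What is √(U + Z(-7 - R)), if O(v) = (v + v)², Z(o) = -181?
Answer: I*√22682195/354 ≈ 13.454*I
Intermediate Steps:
R = 55 (R = -9 + 64 = 55)
O(v) = 4*v² (O(v) = (2*v)² = 4*v²)
U = 1/125316 (U = 1/(4*(-177)²) = 1/(4*31329) = 1/125316 ≈ 7.9798e-6)
√(U + Z(-7 - R)) = √(1/125316 - 181) = √(-22682195/125316) = I*√22682195/354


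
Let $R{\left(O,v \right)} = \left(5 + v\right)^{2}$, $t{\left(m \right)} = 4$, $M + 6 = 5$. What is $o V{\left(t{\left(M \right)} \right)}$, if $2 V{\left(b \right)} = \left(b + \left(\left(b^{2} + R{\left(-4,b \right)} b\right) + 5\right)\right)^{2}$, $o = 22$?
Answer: $1339811$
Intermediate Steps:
$M = -1$ ($M = -6 + 5 = -1$)
$V{\left(b \right)} = \frac{\left(5 + b + b^{2} + b \left(5 + b\right)^{2}\right)^{2}}{2}$ ($V{\left(b \right)} = \frac{\left(b + \left(\left(b^{2} + \left(5 + b\right)^{2} b\right) + 5\right)\right)^{2}}{2} = \frac{\left(b + \left(\left(b^{2} + b \left(5 + b\right)^{2}\right) + 5\right)\right)^{2}}{2} = \frac{\left(b + \left(5 + b^{2} + b \left(5 + b\right)^{2}\right)\right)^{2}}{2} = \frac{\left(5 + b + b^{2} + b \left(5 + b\right)^{2}\right)^{2}}{2}$)
$o V{\left(t{\left(M \right)} \right)} = 22 \frac{\left(5 + 4 + 4^{2} + 4 \left(5 + 4\right)^{2}\right)^{2}}{2} = 22 \frac{\left(5 + 4 + 16 + 4 \cdot 9^{2}\right)^{2}}{2} = 22 \frac{\left(5 + 4 + 16 + 4 \cdot 81\right)^{2}}{2} = 22 \frac{\left(5 + 4 + 16 + 324\right)^{2}}{2} = 22 \frac{349^{2}}{2} = 22 \cdot \frac{1}{2} \cdot 121801 = 22 \cdot \frac{121801}{2} = 1339811$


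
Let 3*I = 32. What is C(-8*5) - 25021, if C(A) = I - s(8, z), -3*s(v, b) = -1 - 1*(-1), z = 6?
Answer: -75031/3 ≈ -25010.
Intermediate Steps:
I = 32/3 (I = (1/3)*32 = 32/3 ≈ 10.667)
s(v, b) = 0 (s(v, b) = -(-1 - 1*(-1))/3 = -(-1 + 1)/3 = -1/3*0 = 0)
C(A) = 32/3 (C(A) = 32/3 - 1*0 = 32/3 + 0 = 32/3)
C(-8*5) - 25021 = 32/3 - 25021 = -75031/3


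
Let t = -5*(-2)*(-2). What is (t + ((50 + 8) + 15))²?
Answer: 2809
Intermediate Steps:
t = -20 (t = 10*(-2) = -20)
(t + ((50 + 8) + 15))² = (-20 + ((50 + 8) + 15))² = (-20 + (58 + 15))² = (-20 + 73)² = 53² = 2809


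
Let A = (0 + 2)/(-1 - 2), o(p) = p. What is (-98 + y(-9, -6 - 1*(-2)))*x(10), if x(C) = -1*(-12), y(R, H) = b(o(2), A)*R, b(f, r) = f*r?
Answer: -1032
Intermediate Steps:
A = -⅔ (A = 2/(-3) = 2*(-⅓) = -⅔ ≈ -0.66667)
y(R, H) = -4*R/3 (y(R, H) = (2*(-⅔))*R = -4*R/3)
x(C) = 12
(-98 + y(-9, -6 - 1*(-2)))*x(10) = (-98 - 4/3*(-9))*12 = (-98 + 12)*12 = -86*12 = -1032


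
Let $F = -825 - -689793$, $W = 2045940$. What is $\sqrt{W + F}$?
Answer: $2 \sqrt{683727} \approx 1653.8$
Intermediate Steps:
$F = 688968$ ($F = -825 + 689793 = 688968$)
$\sqrt{W + F} = \sqrt{2045940 + 688968} = \sqrt{2734908} = 2 \sqrt{683727}$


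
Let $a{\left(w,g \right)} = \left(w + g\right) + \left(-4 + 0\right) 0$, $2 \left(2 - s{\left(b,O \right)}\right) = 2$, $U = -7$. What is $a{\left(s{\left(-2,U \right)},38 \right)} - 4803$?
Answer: $-4764$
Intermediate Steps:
$s{\left(b,O \right)} = 1$ ($s{\left(b,O \right)} = 2 - 1 = 1$)
$a{\left(w,g \right)} = g + w$ ($a{\left(w,g \right)} = \left(g + w\right) - 0 = \left(g + w\right) + 0 = g + w$)
$a{\left(s{\left(-2,U \right)},38 \right)} - 4803 = \left(38 + 1\right) - 4803 = 39 - 4803 = -4764$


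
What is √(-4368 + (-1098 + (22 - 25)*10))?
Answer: 2*I*√1374 ≈ 74.135*I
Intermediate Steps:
√(-4368 + (-1098 + (22 - 25)*10)) = √(-4368 + (-1098 - 3*10)) = √(-4368 + (-1098 - 30)) = √(-4368 - 1128) = √(-5496) = 2*I*√1374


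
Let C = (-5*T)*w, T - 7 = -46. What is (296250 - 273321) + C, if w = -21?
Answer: 18834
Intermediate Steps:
T = -39 (T = 7 - 46 = -39)
C = -4095 (C = -5*(-39)*(-21) = 195*(-21) = -4095)
(296250 - 273321) + C = (296250 - 273321) - 4095 = 22929 - 4095 = 18834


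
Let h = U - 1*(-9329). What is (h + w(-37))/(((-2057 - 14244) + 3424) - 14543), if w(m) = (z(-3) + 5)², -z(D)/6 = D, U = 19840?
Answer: -14849/13710 ≈ -1.0831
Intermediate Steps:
z(D) = -6*D
w(m) = 529 (w(m) = (-6*(-3) + 5)² = (18 + 5)² = 23² = 529)
h = 29169 (h = 19840 - 1*(-9329) = 19840 + 9329 = 29169)
(h + w(-37))/(((-2057 - 14244) + 3424) - 14543) = (29169 + 529)/(((-2057 - 14244) + 3424) - 14543) = 29698/((-16301 + 3424) - 14543) = 29698/(-12877 - 14543) = 29698/(-27420) = 29698*(-1/27420) = -14849/13710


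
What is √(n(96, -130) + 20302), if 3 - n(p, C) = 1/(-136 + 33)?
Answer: 2*√53853962/103 ≈ 142.50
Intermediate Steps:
n(p, C) = 310/103 (n(p, C) = 3 - 1/(-136 + 33) = 3 - 1/(-103) = 3 - 1*(-1/103) = 3 + 1/103 = 310/103)
√(n(96, -130) + 20302) = √(310/103 + 20302) = √(2091416/103) = 2*√53853962/103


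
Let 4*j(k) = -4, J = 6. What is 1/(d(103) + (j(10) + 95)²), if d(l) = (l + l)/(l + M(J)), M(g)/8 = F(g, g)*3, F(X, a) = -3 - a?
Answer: 113/998262 ≈ 0.00011320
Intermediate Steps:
M(g) = -72 - 24*g (M(g) = 8*((-3 - g)*3) = 8*(-9 - 3*g) = -72 - 24*g)
j(k) = -1 (j(k) = (¼)*(-4) = -1)
d(l) = 2*l/(-216 + l) (d(l) = (l + l)/(l + (-72 - 24*6)) = (2*l)/(l + (-72 - 144)) = (2*l)/(l - 216) = (2*l)/(-216 + l) = 2*l/(-216 + l))
1/(d(103) + (j(10) + 95)²) = 1/(2*103/(-216 + 103) + (-1 + 95)²) = 1/(2*103/(-113) + 94²) = 1/(2*103*(-1/113) + 8836) = 1/(-206/113 + 8836) = 1/(998262/113) = 113/998262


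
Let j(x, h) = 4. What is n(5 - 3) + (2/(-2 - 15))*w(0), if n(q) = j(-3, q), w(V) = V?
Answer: 4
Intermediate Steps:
n(q) = 4
n(5 - 3) + (2/(-2 - 15))*w(0) = 4 + (2/(-2 - 15))*0 = 4 + (2/(-17))*0 = 4 + (2*(-1/17))*0 = 4 - 2/17*0 = 4 + 0 = 4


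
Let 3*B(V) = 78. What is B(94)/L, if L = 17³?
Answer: 26/4913 ≈ 0.0052921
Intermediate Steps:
B(V) = 26 (B(V) = (⅓)*78 = 26)
L = 4913
B(94)/L = 26/4913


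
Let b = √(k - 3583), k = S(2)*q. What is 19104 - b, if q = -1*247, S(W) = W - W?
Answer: 19104 - I*√3583 ≈ 19104.0 - 59.858*I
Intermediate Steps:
S(W) = 0
q = -247
k = 0 (k = 0*(-247) = 0)
b = I*√3583 (b = √(0 - 3583) = √(-3583) = I*√3583 ≈ 59.858*I)
19104 - b = 19104 - I*√3583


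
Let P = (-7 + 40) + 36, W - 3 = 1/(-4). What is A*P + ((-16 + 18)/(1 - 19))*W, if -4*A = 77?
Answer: -11957/9 ≈ -1328.6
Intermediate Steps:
A = -77/4 (A = -¼*77 = -77/4 ≈ -19.250)
W = 11/4 (W = 3 + 1/(-4) = 3 - ¼ = 11/4 ≈ 2.7500)
P = 69 (P = 33 + 36 = 69)
A*P + ((-16 + 18)/(1 - 19))*W = -77/4*69 + ((-16 + 18)/(1 - 19))*(11/4) = -5313/4 + (2/(-18))*(11/4) = -5313/4 + (2*(-1/18))*(11/4) = -5313/4 - ⅑*11/4 = -5313/4 - 11/36 = -11957/9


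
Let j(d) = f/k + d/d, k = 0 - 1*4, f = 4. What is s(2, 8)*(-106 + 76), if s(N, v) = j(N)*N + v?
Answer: -240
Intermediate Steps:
k = -4 (k = 0 - 4 = -4)
j(d) = 0 (j(d) = 4/(-4) + d/d = 4*(-1/4) + 1 = -1 + 1 = 0)
s(N, v) = v (s(N, v) = 0*N + v = 0 + v = v)
s(2, 8)*(-106 + 76) = 8*(-106 + 76) = 8*(-30) = -240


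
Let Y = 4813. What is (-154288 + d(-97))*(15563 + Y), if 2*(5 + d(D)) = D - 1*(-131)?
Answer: -3143527776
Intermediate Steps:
d(D) = 121/2 + D/2 (d(D) = -5 + (D - 1*(-131))/2 = -5 + (D + 131)/2 = -5 + (131 + D)/2 = -5 + (131/2 + D/2) = 121/2 + D/2)
(-154288 + d(-97))*(15563 + Y) = (-154288 + (121/2 + (1/2)*(-97)))*(15563 + 4813) = (-154288 + (121/2 - 97/2))*20376 = (-154288 + 12)*20376 = -154276*20376 = -3143527776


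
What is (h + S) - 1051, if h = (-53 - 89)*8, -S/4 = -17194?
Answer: 66589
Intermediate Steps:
S = 68776 (S = -4*(-17194) = 68776)
h = -1136 (h = -142*8 = -1136)
(h + S) - 1051 = (-1136 + 68776) - 1051 = 67640 - 1051 = 66589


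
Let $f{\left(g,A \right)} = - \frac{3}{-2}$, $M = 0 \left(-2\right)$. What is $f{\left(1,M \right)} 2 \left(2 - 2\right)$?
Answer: $0$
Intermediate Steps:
$M = 0$
$f{\left(g,A \right)} = \frac{3}{2}$ ($f{\left(g,A \right)} = \left(-3\right) \left(- \frac{1}{2}\right) = \frac{3}{2}$)
$f{\left(1,M \right)} 2 \left(2 - 2\right) = \frac{3 \cdot 2 \left(2 - 2\right)}{2} = \frac{3 \cdot 2 \cdot 0}{2} = \frac{3}{2} \cdot 0 = 0$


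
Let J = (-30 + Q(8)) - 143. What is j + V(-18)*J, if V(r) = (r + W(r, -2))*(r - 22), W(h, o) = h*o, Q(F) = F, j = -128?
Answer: 118672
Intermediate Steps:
J = -165 (J = (-30 + 8) - 143 = -22 - 143 = -165)
V(r) = -r*(-22 + r) (V(r) = (r + r*(-2))*(r - 22) = (r - 2*r)*(-22 + r) = (-r)*(-22 + r) = -r*(-22 + r))
j + V(-18)*J = -128 - 18*(22 - 1*(-18))*(-165) = -128 - 18*(22 + 18)*(-165) = -128 - 18*40*(-165) = -128 - 720*(-165) = -128 + 118800 = 118672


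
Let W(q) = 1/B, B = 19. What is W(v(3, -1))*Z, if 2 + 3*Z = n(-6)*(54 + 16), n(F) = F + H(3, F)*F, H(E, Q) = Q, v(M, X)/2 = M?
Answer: 2098/57 ≈ 36.807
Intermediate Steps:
v(M, X) = 2*M
W(q) = 1/19
n(F) = F + F² (n(F) = F + F*F = F + F²)
Z = 2098/3 (Z = -⅔ + ((-6*(1 - 6))*(54 + 16))/3 = -⅔ + (-6*(-5)*70)/3 = -⅔ + (30*70)/3 = -⅔ + (⅓)*2100 = -⅔ + 700 = 2098/3 ≈ 699.33)
W(v(3, -1))*Z = (1/19)*(2098/3) = 2098/57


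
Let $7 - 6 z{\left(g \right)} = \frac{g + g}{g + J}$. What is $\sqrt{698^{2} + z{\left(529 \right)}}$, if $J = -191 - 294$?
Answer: $\frac{\sqrt{235805361}}{22} \approx 698.0$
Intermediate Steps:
$J = -485$ ($J = -191 - 294 = -485$)
$z{\left(g \right)} = \frac{7}{6} - \frac{g}{3 \left(-485 + g\right)}$ ($z{\left(g \right)} = \frac{7}{6} - \frac{\left(g + g\right) \frac{1}{g - 485}}{6} = \frac{7}{6} - \frac{2 g \frac{1}{-485 + g}}{6} = \frac{7}{6} - \frac{g}{3 \left(-485 + g\right)}$)
$\sqrt{698^{2} + z{\left(529 \right)}} = \sqrt{698^{2} + \frac{5 \left(-679 + 529\right)}{6 \left(-485 + 529\right)}} = \sqrt{487204 + \frac{5}{6} \cdot \frac{1}{44} \left(-150\right)} = \sqrt{487204 - \frac{125}{44}} = \sqrt{\frac{21436851}{44}} = \frac{\sqrt{235805361}}{22}$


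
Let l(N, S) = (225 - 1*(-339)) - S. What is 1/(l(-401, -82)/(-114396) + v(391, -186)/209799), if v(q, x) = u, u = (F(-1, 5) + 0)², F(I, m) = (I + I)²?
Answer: -4000027734/22283303 ≈ -179.51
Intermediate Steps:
F(I, m) = 4*I² (F(I, m) = (2*I)² = 4*I²)
u = 16 (u = (4*(-1)² + 0)² = (4*1 + 0)² = (4 + 0)² = 4² = 16)
v(q, x) = 16
l(N, S) = 564 - S (l(N, S) = (225 + 339) - S = 564 - S)
1/(l(-401, -82)/(-114396) + v(391, -186)/209799) = 1/((564 - 1*(-82))/(-114396) + 16/209799) = 1/((564 + 82)*(-1/114396) + 16*(1/209799)) = 1/(646*(-1/114396) + 16/209799) = 1/(-323/57198 + 16/209799) = 1/(-22283303/4000027734) = -4000027734/22283303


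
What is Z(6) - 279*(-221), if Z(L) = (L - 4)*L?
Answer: 61671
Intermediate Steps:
Z(L) = L*(-4 + L) (Z(L) = (-4 + L)*L = L*(-4 + L))
Z(6) - 279*(-221) = 6*(-4 + 6) - 279*(-221) = 6*2 + 61659 = 12 + 61659 = 61671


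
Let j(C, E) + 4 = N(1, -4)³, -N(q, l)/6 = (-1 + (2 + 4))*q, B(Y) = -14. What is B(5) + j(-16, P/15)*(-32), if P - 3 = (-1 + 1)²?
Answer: 864114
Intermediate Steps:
P = 3 (P = 3 + (-1 + 1)² = 3 + 0² = 3 + 0 = 3)
N(q, l) = -30*q (N(q, l) = -6*(-1 + (2 + 4))*q = -6*(-1 + 6)*q = -30*q)
j(C, E) = -27004 (j(C, E) = -4 + (-30*1)³ = -4 + (-30)³ = -4 - 27000 = -27004)
B(5) + j(-16, P/15)*(-32) = -14 - 27004*(-32) = -14 + 864128 = 864114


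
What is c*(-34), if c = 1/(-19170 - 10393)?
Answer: 2/1739 ≈ 0.0011501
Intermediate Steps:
c = -1/29563 (c = 1/(-29563) = -1/29563 ≈ -3.3826e-5)
c*(-34) = -1/29563*(-34) = 2/1739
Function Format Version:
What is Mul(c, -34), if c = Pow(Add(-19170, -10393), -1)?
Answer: Rational(2, 1739) ≈ 0.0011501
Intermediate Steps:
c = Rational(-1, 29563) (c = Pow(-29563, -1) = Rational(-1, 29563) ≈ -3.3826e-5)
Mul(c, -34) = Mul(Rational(-1, 29563), -34) = Rational(2, 1739)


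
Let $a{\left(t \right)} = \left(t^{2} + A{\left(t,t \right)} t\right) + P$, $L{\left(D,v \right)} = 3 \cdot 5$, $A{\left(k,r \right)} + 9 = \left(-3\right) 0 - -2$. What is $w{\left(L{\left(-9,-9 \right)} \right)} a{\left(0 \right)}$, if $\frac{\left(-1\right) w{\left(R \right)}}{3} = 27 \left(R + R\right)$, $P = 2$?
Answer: $-4860$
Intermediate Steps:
$A{\left(k,r \right)} = -7$ ($A{\left(k,r \right)} = -9 - -2 = -9 + \left(0 + 2\right) = -9 + 2 = -7$)
$L{\left(D,v \right)} = 15$
$w{\left(R \right)} = - 162 R$ ($w{\left(R \right)} = - 3 \cdot 27 \left(R + R\right) = - 3 \cdot 27 \cdot 2 R = - 3 \cdot 54 R = - 162 R$)
$a{\left(t \right)} = 2 + t^{2} - 7 t$ ($a{\left(t \right)} = \left(t^{2} - 7 t\right) + 2 = 2 + t^{2} - 7 t$)
$w{\left(L{\left(-9,-9 \right)} \right)} a{\left(0 \right)} = \left(-162\right) 15 \left(2 + 0^{2} - 0\right) = - 2430 \left(2 + 0 + 0\right) = \left(-2430\right) 2 = -4860$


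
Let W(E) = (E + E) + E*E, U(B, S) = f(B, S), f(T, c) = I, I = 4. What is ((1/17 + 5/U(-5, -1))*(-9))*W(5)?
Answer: -28035/68 ≈ -412.28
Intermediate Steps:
f(T, c) = 4
U(B, S) = 4
W(E) = E² + 2*E (W(E) = 2*E + E² = E² + 2*E)
((1/17 + 5/U(-5, -1))*(-9))*W(5) = ((1/17 + 5/4)*(-9))*(5*(2 + 5)) = ((1*(1/17) + 5*(¼))*(-9))*(5*7) = ((1/17 + 5/4)*(-9))*35 = ((89/68)*(-9))*35 = -801/68*35 = -28035/68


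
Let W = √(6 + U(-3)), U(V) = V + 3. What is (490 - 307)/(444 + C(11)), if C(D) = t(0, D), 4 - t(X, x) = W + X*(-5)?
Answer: 40992/100349 + 183*√6/200698 ≈ 0.41073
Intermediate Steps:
U(V) = 3 + V
W = √6 (W = √(6 + (3 - 3)) = √(6 + 0) = √6 ≈ 2.4495)
t(X, x) = 4 - √6 + 5*X (t(X, x) = 4 - (√6 + X*(-5)) = 4 - (√6 - 5*X) = 4 + (-√6 + 5*X) = 4 - √6 + 5*X)
C(D) = 4 - √6 (C(D) = 4 - √6 + 5*0 = 4 - √6 + 0 = 4 - √6)
(490 - 307)/(444 + C(11)) = (490 - 307)/(444 + (4 - √6)) = 183/(448 - √6)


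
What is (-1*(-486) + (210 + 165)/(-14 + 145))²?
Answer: 4101249681/17161 ≈ 2.3899e+5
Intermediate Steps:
(-1*(-486) + (210 + 165)/(-14 + 145))² = (486 + 375/131)² = (64041/131)² = 4101249681/17161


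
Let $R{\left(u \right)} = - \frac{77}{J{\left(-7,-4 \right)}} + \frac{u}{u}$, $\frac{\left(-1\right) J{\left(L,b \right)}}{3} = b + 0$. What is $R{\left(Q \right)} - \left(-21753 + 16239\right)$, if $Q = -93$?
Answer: $\frac{66103}{12} \approx 5508.6$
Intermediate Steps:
$J{\left(L,b \right)} = - 3 b$ ($J{\left(L,b \right)} = - 3 \left(b + 0\right) = - 3 b$)
$R{\left(u \right)} = - \frac{65}{12}$ ($R{\left(u \right)} = - \frac{77}{\left(-3\right) \left(-4\right)} + \frac{u}{u} = - \frac{77}{12} + 1 = - \frac{65}{12}$)
$R{\left(Q \right)} - \left(-21753 + 16239\right) = - \frac{65}{12} - \left(-21753 + 16239\right) = - \frac{65}{12} - -5514 = - \frac{65}{12} + 5514 = \frac{66103}{12}$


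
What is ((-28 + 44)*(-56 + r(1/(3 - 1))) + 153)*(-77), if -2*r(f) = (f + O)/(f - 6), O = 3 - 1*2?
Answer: 57043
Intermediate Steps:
O = 1 (O = 3 - 2 = 1)
r(f) = -(1 + f)/(2*(-6 + f)) (r(f) = -(f + 1)/(2*(f - 6)) = -(1 + f)/(2*(-6 + f)))
((-28 + 44)*(-56 + r(1/(3 - 1))) + 153)*(-77) = ((-28 + 44)*(-56 + (-1 - 1/(3 - 1))/(2*(-6 + 1/(3 - 1)))) + 153)*(-77) = (16*(-56 + (-1 - 1/2)/(2*(-6 + 1/2))) + 153)*(-77) = (16*(-56 + (-1 - 1*½)/(2*(-6 + ½))) + 153)*(-77) = (16*(-56 + (-1 - ½)/(2*(-11/2))) + 153)*(-77) = (16*(-56 + (½)*(-2/11)*(-3/2)) + 153)*(-77) = (16*(-56 + 3/22) + 153)*(-77) = (16*(-1229/22) + 153)*(-77) = (-9832/11 + 153)*(-77) = -8149/11*(-77) = 57043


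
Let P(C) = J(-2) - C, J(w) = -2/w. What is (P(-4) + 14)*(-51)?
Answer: -969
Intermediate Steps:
P(C) = 1 - C (P(C) = -2/(-2) - C = -2*(-½) - C = 1 - C)
(P(-4) + 14)*(-51) = ((1 - 1*(-4)) + 14)*(-51) = ((1 + 4) + 14)*(-51) = (5 + 14)*(-51) = 19*(-51) = -969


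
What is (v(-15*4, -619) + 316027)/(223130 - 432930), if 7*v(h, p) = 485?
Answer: -1106337/734300 ≈ -1.5067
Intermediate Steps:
v(h, p) = 485/7 (v(h, p) = (1/7)*485 = 485/7)
(v(-15*4, -619) + 316027)/(223130 - 432930) = (485/7 + 316027)/(223130 - 432930) = (2212674/7)/(-209800) = (2212674/7)*(-1/209800) = -1106337/734300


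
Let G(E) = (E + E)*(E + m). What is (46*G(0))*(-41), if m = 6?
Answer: 0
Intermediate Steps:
G(E) = 2*E*(6 + E) (G(E) = (E + E)*(E + 6) = (2*E)*(6 + E) = 2*E*(6 + E))
(46*G(0))*(-41) = (46*(2*0*(6 + 0)))*(-41) = (46*(2*0*6))*(-41) = (46*0)*(-41) = 0*(-41) = 0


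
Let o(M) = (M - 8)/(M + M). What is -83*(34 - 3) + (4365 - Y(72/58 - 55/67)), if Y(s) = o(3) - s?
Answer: 20905753/11658 ≈ 1793.3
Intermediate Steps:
o(M) = (-8 + M)/(2*M) (o(M) = (-8 + M)/((2*M)) = (-8 + M)*(1/(2*M)) = (-8 + M)/(2*M))
Y(s) = -5/6 - s (Y(s) = (1/2)*(-8 + 3)/3 - s = (1/2)*(1/3)*(-5) - s = -5/6 - s)
-83*(34 - 3) + (4365 - Y(72/58 - 55/67)) = -83*(34 - 3) + (4365 - (-5/6 - (72/58 - 55/67))) = -83*31 + (4365 - (-5/6 - (72*(1/58) - 55*1/67))) = -2573 + (4365 - (-5/6 - (36/29 - 55/67))) = -2573 + (4365 - (-5/6 - 1*817/1943)) = -2573 + (4365 - (-5/6 - 817/1943)) = -2573 + (4365 - 1*(-14617/11658)) = -2573 + (4365 + 14617/11658) = -2573 + 50901787/11658 = 20905753/11658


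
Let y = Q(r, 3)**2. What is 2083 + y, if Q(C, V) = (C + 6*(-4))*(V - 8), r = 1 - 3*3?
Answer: 27683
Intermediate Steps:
r = -8 (r = 1 - 9 = -8)
Q(C, V) = (-24 + C)*(-8 + V) (Q(C, V) = (C - 24)*(-8 + V) = (-24 + C)*(-8 + V))
y = 25600 (y = (192 - 24*3 - 8*(-8) - 8*3)**2 = (192 - 72 + 64 - 24)**2 = 160**2 = 25600)
2083 + y = 2083 + 25600 = 27683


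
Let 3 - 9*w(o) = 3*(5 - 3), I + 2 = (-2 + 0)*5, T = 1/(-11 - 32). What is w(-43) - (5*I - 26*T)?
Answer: 7619/129 ≈ 59.062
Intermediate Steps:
T = -1/43 (T = 1/(-43) = -1/43 ≈ -0.023256)
I = -12 (I = -2 + (-2 + 0)*5 = -2 - 2*5 = -2 - 10 = -12)
w(o) = -1/3 (w(o) = 1/3 - (5 - 3)/3 = 1/3 - 2/3 = -1/3)
w(-43) - (5*I - 26*T) = -1/3 - (5*(-12) - 26*(-1/43)) = -1/3 - (-60 + 26/43) = -1/3 - 1*(-2554/43) = -1/3 + 2554/43 = 7619/129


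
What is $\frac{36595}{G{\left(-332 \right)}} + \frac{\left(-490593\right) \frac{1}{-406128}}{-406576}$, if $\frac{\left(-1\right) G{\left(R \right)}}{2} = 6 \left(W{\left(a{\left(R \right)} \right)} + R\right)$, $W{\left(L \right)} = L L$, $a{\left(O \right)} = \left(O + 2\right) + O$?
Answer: $- \frac{62970977980187}{9038607559732992} \approx -0.0069669$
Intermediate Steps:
$a{\left(O \right)} = 2 + 2 O$ ($a{\left(O \right)} = \left(2 + O\right) + O = 2 + 2 O$)
$W{\left(L \right)} = L^{2}$
$G{\left(R \right)} = - 12 R - 12 \left(2 + 2 R\right)^{2}$ ($G{\left(R \right)} = - 2 \cdot 6 \left(\left(2 + 2 R\right)^{2} + R\right) = - 2 \cdot 6 \left(R + \left(2 + 2 R\right)^{2}\right) = - 2 \left(6 R + 6 \left(2 + 2 R\right)^{2}\right) = - 12 R - 12 \left(2 + 2 R\right)^{2}$)
$\frac{36595}{G{\left(-332 \right)}} + \frac{\left(-490593\right) \frac{1}{-406128}}{-406576} = \frac{36595}{- 48 \left(1 - 332\right)^{2} - -3984} + \frac{\left(-490593\right) \frac{1}{-406128}}{-406576} = \frac{36595}{- 48 \left(-331\right)^{2} + 3984} + \left(-490593\right) \left(- \frac{1}{406128}\right) \left(- \frac{1}{406576}\right) = \frac{36595}{\left(-48\right) 109561 + 3984} + \frac{163531}{135376} \left(- \frac{1}{406576}\right) = \frac{36595}{-5258928 + 3984} - \frac{163531}{55040632576} = \frac{36595}{-5254944} - \frac{163531}{55040632576} = 36595 \left(- \frac{1}{5254944}\right) - \frac{163531}{55040632576} = - \frac{36595}{5254944} - \frac{163531}{55040632576} = - \frac{62970977980187}{9038607559732992}$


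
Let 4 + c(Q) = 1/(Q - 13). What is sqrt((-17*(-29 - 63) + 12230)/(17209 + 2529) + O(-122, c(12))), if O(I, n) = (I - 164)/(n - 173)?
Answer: 10*sqrt(17787283591)/878341 ≈ 1.5184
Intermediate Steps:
c(Q) = -4 + 1/(-13 + Q) (c(Q) = -4 + 1/(Q - 13) = -4 + 1/(-13 + Q))
O(I, n) = (-164 + I)/(-173 + n)
sqrt((-17*(-29 - 63) + 12230)/(17209 + 2529) + O(-122, c(12))) = sqrt((-17*(-29 - 63) + 12230)/(17209 + 2529) + (-164 - 122)/(-173 + (53 - 4*12)/(-13 + 12))) = sqrt((-17*(-92) + 12230)/19738 - 286/(-173 + (53 - 48)/(-1))) = sqrt((1564 + 12230)*(1/19738) - 286/(-173 - 1*5)) = sqrt(13794*(1/19738) - 286/(-173 - 5)) = sqrt(6897/9869 - 286/(-178)) = sqrt(6897/9869 - 1/178*(-286)) = sqrt(6897/9869 + 143/89) = sqrt(2025100/878341) = 10*sqrt(17787283591)/878341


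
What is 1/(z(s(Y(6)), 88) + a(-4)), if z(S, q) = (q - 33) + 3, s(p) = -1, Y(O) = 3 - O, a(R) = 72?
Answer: 1/130 ≈ 0.0076923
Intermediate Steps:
z(S, q) = -30 + q (z(S, q) = (-33 + q) + 3 = -30 + q)
1/(z(s(Y(6)), 88) + a(-4)) = 1/((-30 + 88) + 72) = 1/(58 + 72) = 1/130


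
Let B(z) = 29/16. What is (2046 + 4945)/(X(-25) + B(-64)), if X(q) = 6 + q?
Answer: -111856/275 ≈ -406.75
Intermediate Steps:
B(z) = 29/16 (B(z) = 29*(1/16) = 29/16)
(2046 + 4945)/(X(-25) + B(-64)) = (2046 + 4945)/((6 - 25) + 29/16) = 6991/(-19 + 29/16) = 6991/(-275/16) = 6991*(-16/275) = -111856/275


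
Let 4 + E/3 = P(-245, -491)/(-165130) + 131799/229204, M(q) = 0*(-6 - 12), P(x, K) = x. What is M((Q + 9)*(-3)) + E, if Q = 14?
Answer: -793308381/77241748 ≈ -10.270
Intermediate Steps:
M(q) = 0 (M(q) = 0*(-18) = 0)
E = -793308381/77241748 (E = -12 + 3*(-245/(-165130) + 131799/229204) = -12 + 3*(-245*(-1/165130) + 131799*(1/229204)) = -12 + 3*(1/674 + 131799/229204) = -12 + 3*(44530865/77241748) = -12 + 133592595/77241748 = -793308381/77241748 ≈ -10.270)
M((Q + 9)*(-3)) + E = 0 - 793308381/77241748 = -793308381/77241748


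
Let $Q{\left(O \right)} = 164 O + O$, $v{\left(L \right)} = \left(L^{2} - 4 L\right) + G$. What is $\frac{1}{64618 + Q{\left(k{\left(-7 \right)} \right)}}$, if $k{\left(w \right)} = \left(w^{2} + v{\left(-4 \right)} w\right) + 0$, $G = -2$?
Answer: $\frac{1}{38053} \approx 2.6279 \cdot 10^{-5}$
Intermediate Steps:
$v{\left(L \right)} = -2 + L^{2} - 4 L$ ($v{\left(L \right)} = \left(L^{2} - 4 L\right) - 2 = -2 + L^{2} - 4 L$)
$k{\left(w \right)} = w^{2} + 30 w$ ($k{\left(w \right)} = \left(w^{2} + \left(-2 + \left(-4\right)^{2} - -16\right) w\right) + 0 = \left(w^{2} + \left(-2 + 16 + 16\right) w\right) + 0 = \left(w^{2} + 30 w\right) + 0 = w^{2} + 30 w$)
$Q{\left(O \right)} = 165 O$
$\frac{1}{64618 + Q{\left(k{\left(-7 \right)} \right)}} = \frac{1}{64618 + 165 \left(- 7 \left(30 - 7\right)\right)} = \frac{1}{64618 + 165 \left(\left(-7\right) 23\right)} = \frac{1}{64618 + 165 \left(-161\right)} = \frac{1}{64618 - 26565} = \frac{1}{38053}$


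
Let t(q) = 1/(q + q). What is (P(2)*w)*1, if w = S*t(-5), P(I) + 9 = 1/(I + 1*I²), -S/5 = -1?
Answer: 53/12 ≈ 4.4167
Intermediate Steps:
S = 5 (S = -5*(-1) = 5)
P(I) = -9 + 1/(I + I²) (P(I) = -9 + 1/(I + 1*I²) = -9 + 1/(I + I²))
t(q) = 1/(2*q)
w = -½ (w = 5*((½)/(-5)) = 5*((½)*(-⅕)) = 5*(-⅒) = -½ ≈ -0.50000)
(P(2)*w)*1 = (((1 - 9*2 - 9*2²)/(2*(1 + 2)))*(-½))*1 = (((½)*(1 - 18 - 9*4)/3)*(-½))*1 = (((½)*(⅓)*(1 - 18 - 36))*(-½))*1 = (((½)*(⅓)*(-53))*(-½))*1 = -53/6*(-½)*1 = (53/12)*1 = 53/12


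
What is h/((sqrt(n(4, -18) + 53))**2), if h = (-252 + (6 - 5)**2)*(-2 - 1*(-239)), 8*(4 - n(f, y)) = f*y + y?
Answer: -79316/91 ≈ -871.60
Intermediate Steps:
n(f, y) = 4 - y/8 - f*y/8 (n(f, y) = 4 - (f*y + y)/8 = 4 - (y + f*y)/8 = 4 + (-y/8 - f*y/8) = 4 - y/8 - f*y/8)
h = -59487 (h = (-252 + 1**2)*(-2 + 239) = (-252 + 1)*237 = -251*237 = -59487)
h/((sqrt(n(4, -18) + 53))**2) = -59487/((4 - 1/8*(-18) - 1/8*4*(-18)) + 53) = -59487/((4 + 9/4 + 9) + 53) = -59487/(61/4 + 53) = -59487/((sqrt(273/4))**2) = -59487/((sqrt(273)/2)**2) = -59487/273/4 = -59487*4/273 = -79316/91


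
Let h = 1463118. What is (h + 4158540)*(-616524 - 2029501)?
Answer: -14875047609450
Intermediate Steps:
(h + 4158540)*(-616524 - 2029501) = (1463118 + 4158540)*(-616524 - 2029501) = 5621658*(-2646025) = -14875047609450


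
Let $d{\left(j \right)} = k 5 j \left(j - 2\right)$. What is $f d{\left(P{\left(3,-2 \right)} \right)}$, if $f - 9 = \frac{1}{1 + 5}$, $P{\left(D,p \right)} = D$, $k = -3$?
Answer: $- \frac{825}{2} \approx -412.5$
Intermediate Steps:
$f = \frac{55}{6}$ ($f = 9 + \frac{1}{1 + 5} = 9 + \frac{1}{6} = \frac{55}{6} \approx 9.1667$)
$d{\left(j \right)} = - 15 j \left(-2 + j\right)$ ($d{\left(j \right)} = \left(-3\right) 5 j \left(j - 2\right) = - 15 j \left(-2 + j\right)$)
$f d{\left(P{\left(3,-2 \right)} \right)} = \frac{55 \cdot 15 \cdot 3 \left(2 - 3\right)}{6} = \frac{55 \cdot 15 \cdot 3 \left(-1\right)}{6} = \frac{55}{6} \left(-45\right) = - \frac{825}{2}$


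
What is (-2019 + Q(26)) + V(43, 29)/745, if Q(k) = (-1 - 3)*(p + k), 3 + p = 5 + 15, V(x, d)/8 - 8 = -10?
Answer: -1632311/745 ≈ -2191.0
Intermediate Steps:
V(x, d) = -16 (V(x, d) = 64 + 8*(-10) = 64 - 80 = -16)
p = 17 (p = -3 + (5 + 15) = -3 + 20 = 17)
Q(k) = -68 - 4*k (Q(k) = (-1 - 3)*(17 + k) = -4*(17 + k) = -68 - 4*k)
(-2019 + Q(26)) + V(43, 29)/745 = (-2019 + (-68 - 4*26)) - 16/745 = (-2019 + (-68 - 104)) - 16*1/745 = (-2019 - 172) - 16/745 = -2191 - 16/745 = -1632311/745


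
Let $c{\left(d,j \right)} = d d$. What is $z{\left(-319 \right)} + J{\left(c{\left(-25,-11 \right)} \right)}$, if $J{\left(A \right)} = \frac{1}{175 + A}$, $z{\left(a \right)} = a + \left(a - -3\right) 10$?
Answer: $- \frac{2783199}{800} \approx -3479.0$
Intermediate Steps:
$z{\left(a \right)} = 30 + 11 a$ ($z{\left(a \right)} = a + \left(a + 3\right) 10 = a + \left(3 + a\right) 10 = a + \left(30 + 10 a\right) = 30 + 11 a$)
$c{\left(d,j \right)} = d^{2}$
$z{\left(-319 \right)} + J{\left(c{\left(-25,-11 \right)} \right)} = \left(30 + 11 \left(-319\right)\right) + \frac{1}{175 + \left(-25\right)^{2}} = \left(30 - 3509\right) + \frac{1}{175 + 625} = -3479 + \frac{1}{800} = - \frac{2783199}{800}$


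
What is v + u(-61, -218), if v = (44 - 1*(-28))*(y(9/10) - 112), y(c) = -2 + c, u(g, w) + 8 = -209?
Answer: -41801/5 ≈ -8360.2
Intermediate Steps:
u(g, w) = -217 (u(g, w) = -8 - 209 = -217)
v = -40716/5 (v = (44 - 1*(-28))*((-2 + 9/10) - 112) = (44 + 28)*((-2 + 9*(1/10)) - 112) = 72*((-2 + 9/10) - 112) = 72*(-11/10 - 112) = 72*(-1131/10) = -40716/5 ≈ -8143.2)
v + u(-61, -218) = -40716/5 - 217 = -41801/5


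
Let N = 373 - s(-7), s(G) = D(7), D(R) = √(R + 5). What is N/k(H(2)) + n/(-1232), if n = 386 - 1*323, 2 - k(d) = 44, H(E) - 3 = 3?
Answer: -33013/3696 + √3/21 ≈ -8.8496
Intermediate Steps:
D(R) = √(5 + R)
H(E) = 6 (H(E) = 3 + 3 = 6)
k(d) = -42 (k(d) = 2 - 1*44 = 2 - 44 = -42)
s(G) = 2*√3 (s(G) = √(5 + 7) = √12 = 2*√3)
n = 63 (n = 386 - 323 = 63)
N = 373 - 2*√3 ≈ 369.54
N/k(H(2)) + n/(-1232) = (373 - 2*√3)/(-42) + 63/(-1232) = (373 - 2*√3)*(-1/42) + 63*(-1/1232) = (-373/42 + √3/21) - 9/176 = -33013/3696 + √3/21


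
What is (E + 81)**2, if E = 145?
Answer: 51076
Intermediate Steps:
(E + 81)**2 = (145 + 81)**2 = 226**2 = 51076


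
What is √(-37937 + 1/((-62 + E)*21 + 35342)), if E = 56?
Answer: I*√2940512649591/8804 ≈ 194.77*I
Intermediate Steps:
√(-37937 + 1/((-62 + E)*21 + 35342)) = √(-37937 + 1/((-62 + 56)*21 + 35342)) = √(-37937 + 1/(-6*21 + 35342)) = √(-37937 + 1/(-126 + 35342)) = √(-37937 + 1/35216) = √(-1335989391/35216) = I*√2940512649591/8804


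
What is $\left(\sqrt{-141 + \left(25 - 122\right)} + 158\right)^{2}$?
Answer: $\left(158 + i \sqrt{238}\right)^{2} \approx 24726.0 + 4875.0 i$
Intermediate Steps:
$\left(\sqrt{-141 + \left(25 - 122\right)} + 158\right)^{2} = \left(\sqrt{-141 - 97} + 158\right)^{2} = \left(\sqrt{-238} + 158\right)^{2} = \left(i \sqrt{238} + 158\right)^{2} = \left(158 + i \sqrt{238}\right)^{2}$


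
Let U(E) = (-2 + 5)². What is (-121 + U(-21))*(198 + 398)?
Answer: -66752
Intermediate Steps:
U(E) = 9 (U(E) = 3² = 9)
(-121 + U(-21))*(198 + 398) = (-121 + 9)*(198 + 398) = -112*596 = -66752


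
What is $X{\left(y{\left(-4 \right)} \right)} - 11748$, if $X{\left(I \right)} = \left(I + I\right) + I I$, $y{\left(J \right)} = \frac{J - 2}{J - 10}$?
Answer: $- \frac{575601}{49} \approx -11747.0$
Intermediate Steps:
$y{\left(J \right)} = \frac{-2 + J}{-10 + J}$
$X{\left(I \right)} = I^{2} + 2 I$ ($X{\left(I \right)} = 2 I + I^{2} = I^{2} + 2 I$)
$X{\left(y{\left(-4 \right)} \right)} - 11748 = \frac{-2 - 4}{-10 - 4} \left(2 + \frac{-2 - 4}{-10 - 4}\right) - 11748 = \frac{1}{-14} \left(-6\right) \left(2 + \frac{1}{-14} \left(-6\right)\right) - 11748 = \left(- \frac{1}{14}\right) \left(-6\right) \left(2 - - \frac{3}{7}\right) - 11748 = \frac{3 \left(2 + \frac{3}{7}\right)}{7} - 11748 = \frac{3}{7} \cdot \frac{17}{7} - 11748 = \frac{51}{49} - 11748 = - \frac{575601}{49}$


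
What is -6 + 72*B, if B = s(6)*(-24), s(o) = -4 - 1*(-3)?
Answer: 1722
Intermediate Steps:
s(o) = -1 (s(o) = -4 + 3 = -1)
B = 24 (B = -1*(-24) = 24)
-6 + 72*B = -6 + 72*24 = -6 + 1728 = 1722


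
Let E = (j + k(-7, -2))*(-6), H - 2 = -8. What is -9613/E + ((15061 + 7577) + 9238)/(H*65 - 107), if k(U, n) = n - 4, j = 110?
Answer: -15112963/310128 ≈ -48.731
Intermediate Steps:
H = -6 (H = 2 - 8 = -6)
k(U, n) = -4 + n
E = -624 (E = (110 + (-4 - 2))*(-6) = (110 - 6)*(-6) = 104*(-6) = -624)
-9613/E + ((15061 + 7577) + 9238)/(H*65 - 107) = -9613/(-624) + ((15061 + 7577) + 9238)/(-6*65 - 107) = -9613*(-1/624) + (22638 + 9238)/(-390 - 107) = 9613/624 + 31876/(-497) = 9613/624 + 31876*(-1/497) = 9613/624 - 31876/497 = -15112963/310128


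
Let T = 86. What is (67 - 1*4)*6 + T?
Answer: 464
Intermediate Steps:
(67 - 1*4)*6 + T = (67 - 1*4)*6 + 86 = (67 - 4)*6 + 86 = 63*6 + 86 = 378 + 86 = 464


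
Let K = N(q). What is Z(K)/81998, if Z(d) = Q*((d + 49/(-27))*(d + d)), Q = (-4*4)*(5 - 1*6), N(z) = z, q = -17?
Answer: 138176/1106973 ≈ 0.12482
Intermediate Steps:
K = -17
Q = 16 (Q = -16*(5 - 6) = -16*(-1) = 16)
Z(d) = 32*d*(-49/27 + d) (Z(d) = 16*((d + 49/(-27))*(d + d)) = 16*((d + 49*(-1/27))*(2*d)) = 16*((d - 49/27)*(2*d)) = 16*((-49/27 + d)*(2*d)) = 16*(2*d*(-49/27 + d)) = 32*d*(-49/27 + d))
Z(K)/81998 = ((32/27)*(-17)*(-49 + 27*(-17)))/81998 = ((32/27)*(-17)*(-49 - 459))*(1/81998) = ((32/27)*(-17)*(-508))*(1/81998) = (276352/27)*(1/81998) = 138176/1106973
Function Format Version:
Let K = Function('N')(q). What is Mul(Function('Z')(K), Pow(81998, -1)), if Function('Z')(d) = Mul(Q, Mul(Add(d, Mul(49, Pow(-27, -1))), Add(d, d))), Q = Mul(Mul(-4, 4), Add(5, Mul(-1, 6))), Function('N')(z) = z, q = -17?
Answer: Rational(138176, 1106973) ≈ 0.12482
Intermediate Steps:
K = -17
Q = 16 (Q = Mul(-16, Add(5, -6)) = Mul(-16, -1) = 16)
Function('Z')(d) = Mul(32, d, Add(Rational(-49, 27), d)) (Function('Z')(d) = Mul(16, Mul(Add(d, Mul(49, Pow(-27, -1))), Add(d, d))) = Mul(16, Mul(Add(d, Mul(49, Rational(-1, 27))), Mul(2, d))) = Mul(16, Mul(Add(d, Rational(-49, 27)), Mul(2, d))) = Mul(16, Mul(Add(Rational(-49, 27), d), Mul(2, d))) = Mul(16, Mul(2, d, Add(Rational(-49, 27), d))) = Mul(32, d, Add(Rational(-49, 27), d)))
Mul(Function('Z')(K), Pow(81998, -1)) = Mul(Mul(Rational(32, 27), -17, Add(-49, Mul(27, -17))), Pow(81998, -1)) = Mul(Mul(Rational(32, 27), -17, Add(-49, -459)), Rational(1, 81998)) = Mul(Mul(Rational(32, 27), -17, -508), Rational(1, 81998)) = Mul(Rational(276352, 27), Rational(1, 81998)) = Rational(138176, 1106973)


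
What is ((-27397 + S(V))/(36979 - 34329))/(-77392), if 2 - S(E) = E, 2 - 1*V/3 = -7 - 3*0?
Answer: 13711/102544400 ≈ 0.00013371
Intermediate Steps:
V = 27 (V = 6 - 3*(-7 - 3*0) = 6 - 3*(-7 + 0) = 6 - 3*(-7) = 6 + 21 = 27)
S(E) = 2 - E
((-27397 + S(V))/(36979 - 34329))/(-77392) = ((-27397 + (2 - 1*27))/(36979 - 34329))/(-77392) = ((-27397 + (2 - 27))/2650)*(-1/77392) = ((-27397 - 25)*(1/2650))*(-1/77392) = -27422*1/2650*(-1/77392) = -13711/1325*(-1/77392) = 13711/102544400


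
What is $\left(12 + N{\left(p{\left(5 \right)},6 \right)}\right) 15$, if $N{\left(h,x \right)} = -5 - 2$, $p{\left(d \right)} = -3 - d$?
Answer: $75$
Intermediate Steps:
$N{\left(h,x \right)} = -7$
$\left(12 + N{\left(p{\left(5 \right)},6 \right)}\right) 15 = \left(12 - 7\right) 15 = 5 \cdot 15 = 75$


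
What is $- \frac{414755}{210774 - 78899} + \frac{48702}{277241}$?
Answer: $- \frac{21712902941}{7312231375} \approx -2.9694$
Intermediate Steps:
$- \frac{414755}{210774 - 78899} + \frac{48702}{277241} = - \frac{414755}{210774 - 78899} + 48702 \cdot \frac{1}{277241} = - \frac{414755}{131875} + \frac{48702}{277241} = \left(-414755\right) \frac{1}{131875} + \frac{48702}{277241} = - \frac{82951}{26375} + \frac{48702}{277241} = - \frac{21712902941}{7312231375}$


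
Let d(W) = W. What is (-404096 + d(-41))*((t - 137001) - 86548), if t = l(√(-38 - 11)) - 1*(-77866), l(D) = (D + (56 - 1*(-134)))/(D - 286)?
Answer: 4818719204785362/81845 + 1346584484*I/81845 ≈ 5.8876e+10 + 16453.0*I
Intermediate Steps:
l(D) = (190 + D)/(-286 + D) (l(D) = (D + (56 + 134))/(-286 + D) = (D + 190)/(-286 + D) = (190 + D)/(-286 + D))
t = 77866 + (-286 - 7*I)*(190 + 7*I)/81845 (t = (190 + √(-38 - 11))/(-286 + √(-38 - 11)) - 1*(-77866) = (190 + √(-49))/(-286 + √(-49)) + 77866 = (190 + 7*I)/(-286 + 7*I) + 77866 = ((-286 - 7*I)/81845)*(190 + 7*I) + 77866 = (-286 - 7*I)*(190 + 7*I)/81845 + 77866 = 77866 + (-286 - 7*I)*(190 + 7*I)/81845 ≈ 77865.0 - 0.040711*I)
(-404096 + d(-41))*((t - 137001) - 86548) = (-404096 - 41)*(((6372888479/81845 - 3332*I/81845) - 137001) - 86548) = -404137*((-4839958366/81845 - 3332*I/81845) - 86548) = -404137*(-11923479426/81845 - 3332*I/81845) = 4818719204785362/81845 + 1346584484*I/81845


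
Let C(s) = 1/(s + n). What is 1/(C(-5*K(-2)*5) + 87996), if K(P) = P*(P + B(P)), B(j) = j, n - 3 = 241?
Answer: 44/3871825 ≈ 1.1364e-5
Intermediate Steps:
n = 244 (n = 3 + 241 = 244)
K(P) = 2*P**2 (K(P) = P*(P + P) = P*(2*P) = 2*P**2)
C(s) = 1/(244 + s) (C(s) = 1/(s + 244) = 1/(244 + s))
1/(C(-5*K(-2)*5) + 87996) = 1/(1/(244 - 10*(-2)**2*5) + 87996) = 1/(1/(244 - 10*4*5) + 87996) = 1/(1/(244 - 5*8*5) + 87996) = 1/(1/(244 - 40*5) + 87996) = 1/(1/(244 - 200) + 87996) = 1/(1/44 + 87996) = 1/(3871825/44) = 44/3871825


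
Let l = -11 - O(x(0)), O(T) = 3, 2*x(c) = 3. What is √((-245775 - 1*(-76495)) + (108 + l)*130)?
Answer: 2*I*√39265 ≈ 396.31*I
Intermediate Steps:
x(c) = 3/2 (x(c) = (½)*3 = 3/2)
l = -14 (l = -11 - 1*3 = -11 - 3 = -14)
√((-245775 - 1*(-76495)) + (108 + l)*130) = √((-245775 - 1*(-76495)) + (108 - 14)*130) = √((-245775 + 76495) + 94*130) = √(-169280 + 12220) = √(-157060) = 2*I*√39265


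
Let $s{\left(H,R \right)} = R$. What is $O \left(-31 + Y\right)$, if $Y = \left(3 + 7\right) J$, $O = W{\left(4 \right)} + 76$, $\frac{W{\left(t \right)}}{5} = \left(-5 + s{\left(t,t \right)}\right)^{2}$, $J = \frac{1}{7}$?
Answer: $- \frac{16767}{7} \approx -2395.3$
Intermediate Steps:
$J = \frac{1}{7} \approx 0.14286$
$W{\left(t \right)} = 5 \left(-5 + t\right)^{2}$
$O = 81$ ($O = 5 \left(-5 + 4\right)^{2} + 76 = 5 \left(-1\right)^{2} + 76 = 5 \cdot 1 + 76 = 5 + 76 = 81$)
$Y = \frac{10}{7}$ ($Y = \left(3 + 7\right) \frac{1}{7} = 10 \cdot \frac{1}{7} = \frac{10}{7} \approx 1.4286$)
$O \left(-31 + Y\right) = 81 \left(-31 + \frac{10}{7}\right) = 81 \left(- \frac{207}{7}\right) = - \frac{16767}{7}$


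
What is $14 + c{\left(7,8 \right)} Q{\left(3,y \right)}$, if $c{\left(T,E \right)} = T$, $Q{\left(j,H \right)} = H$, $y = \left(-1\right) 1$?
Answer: $7$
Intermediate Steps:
$y = -1$
$14 + c{\left(7,8 \right)} Q{\left(3,y \right)} = 14 + 7 \left(-1\right) = 14 - 7 = 7$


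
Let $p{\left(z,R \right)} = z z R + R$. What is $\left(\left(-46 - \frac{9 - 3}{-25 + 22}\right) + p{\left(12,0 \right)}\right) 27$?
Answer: $-1188$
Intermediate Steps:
$p{\left(z,R \right)} = R + R z^{2}$ ($p{\left(z,R \right)} = z^{2} R + R = R z^{2} + R = R + R z^{2}$)
$\left(\left(-46 - \frac{9 - 3}{-25 + 22}\right) + p{\left(12,0 \right)}\right) 27 = \left(\left(-46 - \frac{9 - 3}{-25 + 22}\right) + 0 \left(1 + 12^{2}\right)\right) 27 = \left(\left(-46 - \frac{6}{-3}\right) + 0 \left(1 + 144\right)\right) 27 = \left(\left(-46 - 6 \left(- \frac{1}{3}\right)\right) + 0 \cdot 145\right) 27 = \left(\left(-46 - -2\right) + 0\right) 27 = \left(\left(-46 + 2\right) + 0\right) 27 = \left(-44 + 0\right) 27 = \left(-44\right) 27 = -1188$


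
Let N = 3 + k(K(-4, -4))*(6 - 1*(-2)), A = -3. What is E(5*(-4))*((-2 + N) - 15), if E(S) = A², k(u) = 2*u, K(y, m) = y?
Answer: -702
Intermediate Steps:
N = -61 (N = 3 + (2*(-4))*(6 - 1*(-2)) = 3 - 8*(6 + 2) = 3 - 8*8 = 3 - 64 = -61)
E(S) = 9 (E(S) = (-3)² = 9)
E(5*(-4))*((-2 + N) - 15) = 9*((-2 - 61) - 15) = 9*(-63 - 15) = 9*(-78) = -702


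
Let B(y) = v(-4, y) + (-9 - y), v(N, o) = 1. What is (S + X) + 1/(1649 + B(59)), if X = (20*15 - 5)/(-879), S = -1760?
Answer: -2447883091/1390578 ≈ -1760.3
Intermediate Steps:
B(y) = -8 - y (B(y) = 1 + (-9 - y) = -8 - y)
X = -295/879 (X = (300 - 5)*(-1/879) = 295*(-1/879) = -295/879 ≈ -0.33561)
(S + X) + 1/(1649 + B(59)) = (-1760 - 295/879) + 1/(1649 + (-8 - 1*59)) = -1547335/879 + 1/(1649 + (-8 - 59)) = -1547335/879 + 1/(1649 - 67) = -1547335/879 + 1/1582 = -2447883091/1390578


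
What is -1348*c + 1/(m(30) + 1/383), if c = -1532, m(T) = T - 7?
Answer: 18193848543/8810 ≈ 2.0651e+6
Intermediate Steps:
m(T) = -7 + T
-1348*c + 1/(m(30) + 1/383) = -1348*(-1532) + 1/((-7 + 30) + 1/383) = 2065136 + 1/(23 + 1/383) = 2065136 + 1/(8810/383) = 2065136 + 383/8810 = 18193848543/8810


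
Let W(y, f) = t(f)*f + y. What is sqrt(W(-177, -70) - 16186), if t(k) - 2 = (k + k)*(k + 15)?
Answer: 13*I*sqrt(3287) ≈ 745.32*I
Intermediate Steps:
t(k) = 2 + 2*k*(15 + k) (t(k) = 2 + (k + k)*(k + 15) = 2 + (2*k)*(15 + k) = 2 + 2*k*(15 + k))
W(y, f) = y + f*(2 + 2*f**2 + 30*f) (W(y, f) = (2 + 2*f**2 + 30*f)*f + y = f*(2 + 2*f**2 + 30*f) + y = y + f*(2 + 2*f**2 + 30*f))
sqrt(W(-177, -70) - 16186) = sqrt((-177 + 2*(-70)*(1 + (-70)**2 + 15*(-70))) - 16186) = sqrt((-177 + 2*(-70)*(1 + 4900 - 1050)) - 16186) = sqrt((-177 + 2*(-70)*3851) - 16186) = sqrt((-177 - 539140) - 16186) = sqrt(-539317 - 16186) = sqrt(-555503) = 13*I*sqrt(3287)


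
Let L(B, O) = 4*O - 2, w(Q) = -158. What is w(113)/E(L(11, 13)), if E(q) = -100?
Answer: 79/50 ≈ 1.5800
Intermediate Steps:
L(B, O) = -2 + 4*O
w(113)/E(L(11, 13)) = -158/(-100) = -158*(-1/100) = 79/50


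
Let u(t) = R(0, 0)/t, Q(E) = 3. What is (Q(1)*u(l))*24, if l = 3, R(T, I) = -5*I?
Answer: 0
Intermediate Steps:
u(t) = 0 (u(t) = (-5*0)/t = 0/t = 0)
(Q(1)*u(l))*24 = (3*0)*24 = 0*24 = 0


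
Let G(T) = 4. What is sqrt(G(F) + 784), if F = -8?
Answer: 2*sqrt(197) ≈ 28.071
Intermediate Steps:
sqrt(G(F) + 784) = sqrt(4 + 784) = sqrt(788) = 2*sqrt(197)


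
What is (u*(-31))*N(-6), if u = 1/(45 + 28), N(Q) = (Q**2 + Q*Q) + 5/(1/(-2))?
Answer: -1922/73 ≈ -26.329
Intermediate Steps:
N(Q) = -10 + 2*Q**2 (N(Q) = (Q**2 + Q**2) + 5/(-1/2) = 2*Q**2 + 5*(-2) = 2*Q**2 - 10 = -10 + 2*Q**2)
u = 1/73 ≈ 0.013699
(u*(-31))*N(-6) = ((1/73)*(-31))*(-10 + 2*(-6)**2) = -31*(-10 + 2*36)/73 = -31*(-10 + 72)/73 = -31/73*62 = -1922/73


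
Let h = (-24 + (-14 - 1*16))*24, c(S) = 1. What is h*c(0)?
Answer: -1296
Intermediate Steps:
h = -1296 (h = (-24 + (-14 - 16))*24 = (-24 - 30)*24 = -54*24 = -1296)
h*c(0) = -1296*1 = -1296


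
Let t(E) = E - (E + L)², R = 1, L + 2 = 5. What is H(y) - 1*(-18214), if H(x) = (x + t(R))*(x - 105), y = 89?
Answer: 17030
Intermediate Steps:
L = 3 (L = -2 + 5 = 3)
t(E) = E - (3 + E)² (t(E) = E - (E + 3)² = E - (3 + E)²)
H(x) = (-105 + x)*(-15 + x) (H(x) = (x + (1 - (3 + 1)²))*(x - 105) = (x + (1 - 1*4²))*(-105 + x) = (x + (1 - 1*16))*(-105 + x) = (x + (1 - 16))*(-105 + x) = (x - 15)*(-105 + x) = (-15 + x)*(-105 + x) = (-105 + x)*(-15 + x))
H(y) - 1*(-18214) = (1575 + 89² - 120*89) - 1*(-18214) = (1575 + 7921 - 10680) + 18214 = -1184 + 18214 = 17030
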